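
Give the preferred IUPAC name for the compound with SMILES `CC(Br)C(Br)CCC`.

The longest continuous carbon chain has 6 atoms, so the parent hydride is hexane.
Choose the numbering such that the substituent locant set {2,3} is lower than {4,5} at the first point of difference.
That gives bromo groups at C-2 and C-3.
Putting it together: 2,3-dibromohexane.

2,3-dibromohexane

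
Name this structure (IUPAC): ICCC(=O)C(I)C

The longest carbon chain that includes the carbonyl has 5 carbons, so the parent hydride is pentane.
The principal characteristic group is a ketone (C=O on an internal carbon), named with the suffix -one.
Number the chain so that the substituent locant set {1,4} is lower than {2,5} at the first point of difference.
This places the carbonyl at C-3; iodo groups at C-1 and C-4.
The name is 1,4-diiodopentan-3-one.

1,4-diiodopentan-3-one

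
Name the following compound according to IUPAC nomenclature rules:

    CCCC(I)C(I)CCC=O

The longest chain bearing the –CHO group is 8 carbons long (octane).
The highest-priority functional group is an aldehyde (terminal –CHO), so the name ends in -al.
Choose the numbering such that the aldehyde carbon is C-1 by definition.
With this numbering: iodo groups at C-4 and C-5.
Putting it together: 4,5-diiodooctanal.

4,5-diiodooctanal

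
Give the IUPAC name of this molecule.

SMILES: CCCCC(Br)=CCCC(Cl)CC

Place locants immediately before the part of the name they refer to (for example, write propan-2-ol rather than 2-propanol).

5-bromo-9-chloroundec-5-ene

The longest carbon chain that includes the multiple bond has 11 carbons, so the parent hydride is undecane.
There is one C=C double bond, indicated by the ending -ene.
Choose the numbering such that numbering from this end puts the double bond at C-5 rather than C-6.
With this numbering: the double bond between C-5 and C-6; a bromo group at C-5; a chloro group at C-9.
Prefixes are listed alphabetically: bromo, chloro.
The name is 5-bromo-9-chloroundec-5-ene.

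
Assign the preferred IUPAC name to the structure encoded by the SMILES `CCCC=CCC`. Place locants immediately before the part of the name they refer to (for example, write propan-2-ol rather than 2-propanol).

The longest carbon chain that includes the multiple bond has 7 carbons, so the parent hydride is heptane.
A C=C double bond in the chain gives the infix -ene-.
Number the chain so that numbering from this end puts the double bond at C-3 rather than C-4.
This places the double bond between C-3 and C-4.
Assembling the pieces gives hept-3-ene.

hept-3-ene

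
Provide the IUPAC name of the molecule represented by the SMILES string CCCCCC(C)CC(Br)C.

The parent chain contains 9 carbons (nonane).
Number the chain so that the substituent locant set {2,4} is lower than {6,8} at the first point of difference.
That gives a bromo group at C-2; a methyl group at C-4.
Substituent prefixes are cited in alphabetical order (multiplying prefixes like di-/tri- are ignored for ordering).
Putting it together: 2-bromo-4-methylnonane.

2-bromo-4-methylnonane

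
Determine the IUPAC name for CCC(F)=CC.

3-fluoropent-2-ene

The longest chain bearing the multiple bond is 5 carbons long (pentane).
There is one C=C double bond, indicated by the ending -ene.
Choose the numbering such that numbering from this end puts the double bond at C-2 rather than C-3.
This places the double bond between C-2 and C-3; a fluoro group at C-3.
The name is 3-fluoropent-2-ene.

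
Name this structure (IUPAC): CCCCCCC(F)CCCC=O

5-fluoroundecanal

The longest carbon chain that includes the –CHO group has 11 carbons, so the parent hydride is undecane.
The highest-priority functional group is an aldehyde (terminal –CHO), so the name ends in -al.
Choose the numbering such that the aldehyde carbon is C-1 by definition.
This places a fluoro group at C-5.
Putting it together: 5-fluoroundecanal.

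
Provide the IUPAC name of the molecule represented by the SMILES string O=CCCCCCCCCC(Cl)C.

10-chloroundecanal

The longest chain bearing the –CHO group is 11 carbons long (undecane).
An aldehyde (terminal –CHO) is the principal characteristic group, giving the suffix -al.
Choose the numbering such that the aldehyde carbon is C-1 by definition.
That gives a chloro group at C-10.
Assembling the pieces gives 10-chloroundecanal.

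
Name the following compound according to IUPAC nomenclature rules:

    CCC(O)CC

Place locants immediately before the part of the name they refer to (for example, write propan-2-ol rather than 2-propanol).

pentan-3-ol

The longest carbon chain that includes the –OH group has 5 carbons, so the parent hydride is pentane.
An alcohol (–OH) is the principal characteristic group, giving the suffix -ol.
Both numbering directions give the same locant set; either may be used.
With this numbering: the hydroxyl at C-3.
Assembling the pieces gives pentan-3-ol.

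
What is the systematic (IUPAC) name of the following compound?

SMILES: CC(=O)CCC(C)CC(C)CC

The longest carbon chain that includes the carbonyl has 9 carbons, so the parent hydride is nonane.
A ketone (C=O on an internal carbon) is the principal characteristic group, giving the suffix -one.
Number the chain so that numbering from this end puts the carbonyl group at C-2 rather than C-8.
That gives the carbonyl at C-2; methyl groups at C-5 and C-7.
Assembling the pieces gives 5,7-dimethylnonan-2-one.

5,7-dimethylnonan-2-one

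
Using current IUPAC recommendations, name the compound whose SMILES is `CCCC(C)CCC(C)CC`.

3,6-dimethylnonane

The parent chain contains 9 carbons (nonane).
Number the chain so that the substituent locant set {3,6} is lower than {4,7} at the first point of difference.
This places methyl groups at C-3 and C-6.
Putting it together: 3,6-dimethylnonane.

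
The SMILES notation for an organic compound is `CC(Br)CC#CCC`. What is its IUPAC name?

6-bromohept-3-yne

The longest carbon chain that includes the multiple bond has 7 carbons, so the parent hydride is heptane.
There is one C≡C triple bond, indicated by the ending -yne.
Choose the numbering such that numbering from this end puts the triple bond at C-3 rather than C-4.
This places the triple bond between C-3 and C-4; a bromo group at C-6.
Assembling the pieces gives 6-bromohept-3-yne.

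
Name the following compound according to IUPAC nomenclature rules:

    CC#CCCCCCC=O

non-7-ynal

Counting along the main chain through the –CHO group and the multiple bond gives 9 carbons: the parent is nonane.
The principal characteristic group is an aldehyde (terminal –CHO), named with the suffix -al.
There is one C≡C triple bond, indicated by the ending -yne.
Number the chain so that the aldehyde carbon is C-1 by definition.
That gives the triple bond between C-7 and C-8.
Assembling the pieces gives non-7-ynal.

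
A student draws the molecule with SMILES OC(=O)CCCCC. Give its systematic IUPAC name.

Counting along the main chain through the –COOH group gives 6 carbons: the parent is hexane.
A carboxylic acid (terminal –COOH) is the principal characteristic group, giving the suffix -oic acid.
Number the chain so that the carboxylic acid carbon is C-1 by definition.
Putting it together: hexanoic acid.

hexanoic acid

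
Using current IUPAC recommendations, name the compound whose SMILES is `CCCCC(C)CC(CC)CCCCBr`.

1-bromo-5-ethyl-7-methylundecane

The longest carbon chain is 11 atoms: the parent is undecane.
Number the chain so that the substituent locant set {1,5,7} is lower than {5,7,11} at the first point of difference.
With this numbering: a bromo group at C-1; an ethyl group at C-5; a methyl group at C-7.
Prefixes are listed alphabetically: bromo, ethyl, methyl.
Putting it together: 1-bromo-5-ethyl-7-methylundecane.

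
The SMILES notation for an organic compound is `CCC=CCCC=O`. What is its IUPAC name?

hept-4-enal

The longest carbon chain that includes the –CHO group and the multiple bond has 7 carbons, so the parent hydride is heptane.
The principal characteristic group is an aldehyde (terminal –CHO), named with the suffix -al.
A C=C double bond in the chain gives the infix -ene-.
The numbering direction is chosen so that the aldehyde carbon is C-1 by definition.
That gives the double bond between C-4 and C-5.
The name is hept-4-enal.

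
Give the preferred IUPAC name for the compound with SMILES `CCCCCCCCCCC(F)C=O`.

2-fluorododecanal

Counting along the main chain through the –CHO group gives 12 carbons: the parent is dodecane.
The highest-priority functional group is an aldehyde (terminal –CHO), so the name ends in -al.
Number the chain so that the aldehyde carbon is C-1 by definition.
With this numbering: a fluoro group at C-2.
The name is 2-fluorododecanal.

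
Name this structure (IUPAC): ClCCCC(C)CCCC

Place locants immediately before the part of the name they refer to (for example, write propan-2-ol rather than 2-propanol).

The longest continuous carbon chain has 8 atoms, so the parent hydride is octane.
Choose the numbering such that the substituent locant set {1,4} is lower than {5,8} at the first point of difference.
With this numbering: a chloro group at C-1; a methyl group at C-4.
Substituent prefixes are cited in alphabetical order (multiplying prefixes like di-/tri- are ignored for ordering).
Putting it together: 1-chloro-4-methyloctane.

1-chloro-4-methyloctane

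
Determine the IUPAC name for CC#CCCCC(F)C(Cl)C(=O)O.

The longest carbon chain that includes the –COOH group and the multiple bond has 9 carbons, so the parent hydride is nonane.
A carboxylic acid (terminal –COOH) is the principal characteristic group, giving the suffix -oic acid.
A C≡C triple bond in the chain gives the infix -yne-.
The numbering direction is chosen so that the carboxylic acid carbon is C-1 by definition.
That gives the triple bond between C-7 and C-8; a chloro group at C-2; a fluoro group at C-3.
Prefixes are listed alphabetically: chloro, fluoro.
The name is 2-chloro-3-fluoronon-7-ynoic acid.

2-chloro-3-fluoronon-7-ynoic acid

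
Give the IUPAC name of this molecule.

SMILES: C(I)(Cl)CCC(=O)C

5-chloro-5-iodopentan-2-one

Counting along the main chain through the carbonyl gives 5 carbons: the parent is pentane.
The highest-priority functional group is a ketone (C=O on an internal carbon), so the name ends in -one.
The numbering direction is chosen so that numbering from this end puts the carbonyl group at C-2 rather than C-4.
With this numbering: the carbonyl at C-2; a chloro group at C-5; an iodo group at C-5.
The substituents are ordered alphabetically, ignoring any di-/tri- multipliers.
Putting it together: 5-chloro-5-iodopentan-2-one.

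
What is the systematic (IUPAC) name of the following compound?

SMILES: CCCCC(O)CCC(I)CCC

Counting along the main chain through the –OH group gives 11 carbons: the parent is undecane.
The highest-priority functional group is an alcohol (–OH), so the name ends in -ol.
Choose the numbering such that numbering from this end puts the hydroxyl group at C-5 rather than C-7.
That gives the hydroxyl at C-5; an iodo group at C-8.
Assembling the pieces gives 8-iodoundecan-5-ol.

8-iodoundecan-5-ol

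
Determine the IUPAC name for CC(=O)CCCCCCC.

nonan-2-one

The longest chain bearing the carbonyl is 9 carbons long (nonane).
The principal characteristic group is a ketone (C=O on an internal carbon), named with the suffix -one.
The numbering direction is chosen so that numbering from this end puts the carbonyl group at C-2 rather than C-8.
This places the carbonyl at C-2.
The name is nonan-2-one.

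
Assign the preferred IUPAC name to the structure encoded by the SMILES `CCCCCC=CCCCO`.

dec-4-en-1-ol

The longest carbon chain that includes the –OH group and the multiple bond has 10 carbons, so the parent hydride is decane.
The highest-priority functional group is an alcohol (–OH), so the name ends in -ol.
There is one C=C double bond, indicated by the ending -ene.
Choose the numbering such that numbering from this end puts the hydroxyl group at C-1 rather than C-10.
That gives the hydroxyl at C-1; the double bond between C-4 and C-5.
Putting it together: dec-4-en-1-ol.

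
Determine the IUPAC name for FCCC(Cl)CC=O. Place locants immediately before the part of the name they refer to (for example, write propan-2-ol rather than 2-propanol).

The longest carbon chain that includes the –CHO group has 5 carbons, so the parent hydride is pentane.
An aldehyde (terminal –CHO) is the principal characteristic group, giving the suffix -al.
Choose the numbering such that the aldehyde carbon is C-1 by definition.
That gives a chloro group at C-3; a fluoro group at C-5.
The substituents are ordered alphabetically, ignoring any di-/tri- multipliers.
Putting it together: 3-chloro-5-fluoropentanal.

3-chloro-5-fluoropentanal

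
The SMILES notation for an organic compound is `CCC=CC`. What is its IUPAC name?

The longest chain bearing the multiple bond is 5 carbons long (pentane).
There is one C=C double bond, indicated by the ending -ene.
Choose the numbering such that numbering from this end puts the double bond at C-2 rather than C-3.
This places the double bond between C-2 and C-3.
Assembling the pieces gives pent-2-ene.

pent-2-ene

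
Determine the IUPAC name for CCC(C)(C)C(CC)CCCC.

The longest continuous carbon chain has 8 atoms, so the parent hydride is octane.
Choose the numbering such that the substituent locant set {3,3,4} is lower than {5,6,6} at the first point of difference.
That gives an ethyl group at C-4; two methyl groups at C-3.
Substituent prefixes are cited in alphabetical order (multiplying prefixes like di-/tri- are ignored for ordering).
Assembling the pieces gives 4-ethyl-3,3-dimethyloctane.

4-ethyl-3,3-dimethyloctane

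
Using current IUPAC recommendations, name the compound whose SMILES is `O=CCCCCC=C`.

The longest carbon chain that includes the –CHO group and the multiple bond has 7 carbons, so the parent hydride is heptane.
The highest-priority functional group is an aldehyde (terminal –CHO), so the name ends in -al.
There is one C=C double bond, indicated by the ending -ene.
The numbering direction is chosen so that the aldehyde carbon is C-1 by definition.
This places the double bond between C-6 and C-7.
Assembling the pieces gives hept-6-enal.

hept-6-enal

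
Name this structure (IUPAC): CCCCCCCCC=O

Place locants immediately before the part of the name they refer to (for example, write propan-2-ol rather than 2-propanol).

Counting along the main chain through the –CHO group gives 9 carbons: the parent is nonane.
The principal characteristic group is an aldehyde (terminal –CHO), named with the suffix -al.
Number the chain so that the aldehyde carbon is C-1 by definition.
Putting it together: nonanal.

nonanal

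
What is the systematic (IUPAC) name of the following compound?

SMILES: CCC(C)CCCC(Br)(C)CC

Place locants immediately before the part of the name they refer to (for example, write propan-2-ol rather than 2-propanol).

The longest carbon chain is 9 atoms: the parent is nonane.
Number the chain so that the substituent locant set {3,3,7} is lower than {3,7,7} at the first point of difference.
That gives a bromo group at C-3; methyl groups at C-3 and C-7.
Substituent prefixes are cited in alphabetical order (multiplying prefixes like di-/tri- are ignored for ordering).
Putting it together: 3-bromo-3,7-dimethylnonane.

3-bromo-3,7-dimethylnonane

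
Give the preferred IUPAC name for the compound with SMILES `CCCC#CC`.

Counting along the main chain through the multiple bond gives 6 carbons: the parent is hexane.
There is one C≡C triple bond, indicated by the ending -yne.
Choose the numbering such that numbering from this end puts the triple bond at C-2 rather than C-4.
With this numbering: the triple bond between C-2 and C-3.
The name is hex-2-yne.

hex-2-yne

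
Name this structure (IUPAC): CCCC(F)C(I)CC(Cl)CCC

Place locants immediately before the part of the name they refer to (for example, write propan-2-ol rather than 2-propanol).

7-chloro-4-fluoro-5-iododecane

The longest carbon chain is 10 atoms: the parent is decane.
Choose the numbering such that the substituent locant set {4,5,7} is lower than {4,6,7} at the first point of difference.
With this numbering: a chloro group at C-7; a fluoro group at C-4; an iodo group at C-5.
Substituent prefixes are cited in alphabetical order (multiplying prefixes like di-/tri- are ignored for ordering).
Assembling the pieces gives 7-chloro-4-fluoro-5-iododecane.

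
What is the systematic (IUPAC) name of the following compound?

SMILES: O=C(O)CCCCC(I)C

The longest carbon chain that includes the –COOH group has 7 carbons, so the parent hydride is heptane.
The highest-priority functional group is a carboxylic acid (terminal –COOH), so the name ends in -oic acid.
Choose the numbering such that the carboxylic acid carbon is C-1 by definition.
With this numbering: an iodo group at C-6.
Assembling the pieces gives 6-iodoheptanoic acid.

6-iodoheptanoic acid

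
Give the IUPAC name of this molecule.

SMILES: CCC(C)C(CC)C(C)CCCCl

1-chloro-5-ethyl-4,6-dimethyloctane

The parent chain contains 8 carbons (octane).
Number the chain so that the substituent locant set {1,4,5,6} is lower than {3,4,5,8} at the first point of difference.
This places a chloro group at C-1; an ethyl group at C-5; methyl groups at C-4 and C-6.
Prefixes are listed alphabetically: chloro, ethyl, methyl.
Assembling the pieces gives 1-chloro-5-ethyl-4,6-dimethyloctane.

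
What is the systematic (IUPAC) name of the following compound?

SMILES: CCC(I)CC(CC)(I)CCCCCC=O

7-ethyl-7,9-diiodoundecanal

The longest chain bearing the –CHO group is 11 carbons long (undecane).
The highest-priority functional group is an aldehyde (terminal –CHO), so the name ends in -al.
The numbering direction is chosen so that the aldehyde carbon is C-1 by definition.
That gives an ethyl group at C-7; iodo groups at C-7 and C-9.
Prefixes are listed alphabetically: ethyl, iodo.
The name is 7-ethyl-7,9-diiodoundecanal.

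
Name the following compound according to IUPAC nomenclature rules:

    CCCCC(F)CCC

4-fluorooctane

The parent chain contains 8 carbons (octane).
Number the chain so that the substituent locant set {4} is lower than {5} at the first point of difference.
This places a fluoro group at C-4.
The name is 4-fluorooctane.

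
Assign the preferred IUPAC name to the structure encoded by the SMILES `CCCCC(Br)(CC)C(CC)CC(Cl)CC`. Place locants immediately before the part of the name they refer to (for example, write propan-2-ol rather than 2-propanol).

6-bromo-3-chloro-5,6-diethyldecane

The longest continuous carbon chain has 10 atoms, so the parent hydride is decane.
The numbering direction is chosen so that the substituent locant set {3,5,6,6} is lower than {5,5,6,8} at the first point of difference.
That gives a bromo group at C-6; a chloro group at C-3; ethyl groups at C-5 and C-6.
The substituents are ordered alphabetically, ignoring any di-/tri- multipliers.
The name is 6-bromo-3-chloro-5,6-diethyldecane.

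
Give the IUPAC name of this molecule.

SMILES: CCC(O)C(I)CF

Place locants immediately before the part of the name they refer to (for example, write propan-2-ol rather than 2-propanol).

1-fluoro-2-iodopentan-3-ol

The longest chain bearing the –OH group is 5 carbons long (pentane).
The highest-priority functional group is an alcohol (–OH), so the name ends in -ol.
Number the chain so that the substituent locant set {1,2} is lower than {4,5} at the first point of difference.
With this numbering: the hydroxyl at C-3; a fluoro group at C-1; an iodo group at C-2.
Substituent prefixes are cited in alphabetical order (multiplying prefixes like di-/tri- are ignored for ordering).
Assembling the pieces gives 1-fluoro-2-iodopentan-3-ol.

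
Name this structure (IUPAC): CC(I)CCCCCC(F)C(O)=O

The longest chain bearing the –COOH group is 9 carbons long (nonane).
The highest-priority functional group is a carboxylic acid (terminal –COOH), so the name ends in -oic acid.
Choose the numbering such that the carboxylic acid carbon is C-1 by definition.
That gives a fluoro group at C-2; an iodo group at C-8.
Prefixes are listed alphabetically: fluoro, iodo.
Putting it together: 2-fluoro-8-iodononanoic acid.

2-fluoro-8-iodononanoic acid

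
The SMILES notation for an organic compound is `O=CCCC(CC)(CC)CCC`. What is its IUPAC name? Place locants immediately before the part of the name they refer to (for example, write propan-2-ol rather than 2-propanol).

4,4-diethylheptanal

The longest chain bearing the –CHO group is 7 carbons long (heptane).
An aldehyde (terminal –CHO) is the principal characteristic group, giving the suffix -al.
The numbering direction is chosen so that the aldehyde carbon is C-1 by definition.
This places two ethyl groups at C-4.
The name is 4,4-diethylheptanal.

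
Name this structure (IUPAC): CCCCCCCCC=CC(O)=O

undec-2-enoic acid

The longest carbon chain that includes the –COOH group and the multiple bond has 11 carbons, so the parent hydride is undecane.
A carboxylic acid (terminal –COOH) is the principal characteristic group, giving the suffix -oic acid.
There is one C=C double bond, indicated by the ending -ene.
Choose the numbering such that the carboxylic acid carbon is C-1 by definition.
This places the double bond between C-2 and C-3.
Assembling the pieces gives undec-2-enoic acid.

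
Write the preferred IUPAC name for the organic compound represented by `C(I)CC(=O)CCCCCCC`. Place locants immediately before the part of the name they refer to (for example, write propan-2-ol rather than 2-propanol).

The longest chain bearing the carbonyl is 10 carbons long (decane).
A ketone (C=O on an internal carbon) is the principal characteristic group, giving the suffix -one.
Number the chain so that numbering from this end puts the carbonyl group at C-3 rather than C-8.
With this numbering: the carbonyl at C-3; an iodo group at C-1.
Assembling the pieces gives 1-iododecan-3-one.

1-iododecan-3-one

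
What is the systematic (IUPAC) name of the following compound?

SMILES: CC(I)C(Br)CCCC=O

5-bromo-6-iodoheptanal

The longest carbon chain that includes the –CHO group has 7 carbons, so the parent hydride is heptane.
An aldehyde (terminal –CHO) is the principal characteristic group, giving the suffix -al.
Number the chain so that the aldehyde carbon is C-1 by definition.
This places a bromo group at C-5; an iodo group at C-6.
Substituent prefixes are cited in alphabetical order (multiplying prefixes like di-/tri- are ignored for ordering).
The name is 5-bromo-6-iodoheptanal.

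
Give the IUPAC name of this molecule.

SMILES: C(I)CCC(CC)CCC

The longest carbon chain is 7 atoms: the parent is heptane.
Number the chain so that the substituent locant set {1,4} is lower than {4,7} at the first point of difference.
This places an ethyl group at C-4; an iodo group at C-1.
The substituents are ordered alphabetically, ignoring any di-/tri- multipliers.
Assembling the pieces gives 4-ethyl-1-iodoheptane.

4-ethyl-1-iodoheptane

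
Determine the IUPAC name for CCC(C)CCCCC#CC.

8-methyldec-2-yne

The longest carbon chain that includes the multiple bond has 10 carbons, so the parent hydride is decane.
There is one C≡C triple bond, indicated by the ending -yne.
The numbering direction is chosen so that numbering from this end puts the triple bond at C-2 rather than C-8.
This places the triple bond between C-2 and C-3; a methyl group at C-8.
Assembling the pieces gives 8-methyldec-2-yne.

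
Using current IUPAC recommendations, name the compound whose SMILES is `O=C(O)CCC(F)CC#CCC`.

Counting along the main chain through the –COOH group and the multiple bond gives 9 carbons: the parent is nonane.
The principal characteristic group is a carboxylic acid (terminal –COOH), named with the suffix -oic acid.
There is one C≡C triple bond, indicated by the ending -yne.
The numbering direction is chosen so that the carboxylic acid carbon is C-1 by definition.
This places the triple bond between C-6 and C-7; a fluoro group at C-4.
Putting it together: 4-fluoronon-6-ynoic acid.

4-fluoronon-6-ynoic acid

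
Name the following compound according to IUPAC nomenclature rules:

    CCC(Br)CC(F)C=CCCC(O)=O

The longest chain bearing the –COOH group and the multiple bond is 10 carbons long (decane).
The principal characteristic group is a carboxylic acid (terminal –COOH), named with the suffix -oic acid.
There is one C=C double bond, indicated by the ending -ene.
Number the chain so that the carboxylic acid carbon is C-1 by definition.
This places the double bond between C-4 and C-5; a bromo group at C-8; a fluoro group at C-6.
Prefixes are listed alphabetically: bromo, fluoro.
Putting it together: 8-bromo-6-fluorodec-4-enoic acid.

8-bromo-6-fluorodec-4-enoic acid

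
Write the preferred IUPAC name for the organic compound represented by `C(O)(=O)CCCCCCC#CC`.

dec-8-ynoic acid

The longest carbon chain that includes the –COOH group and the multiple bond has 10 carbons, so the parent hydride is decane.
A carboxylic acid (terminal –COOH) is the principal characteristic group, giving the suffix -oic acid.
There is one C≡C triple bond, indicated by the ending -yne.
Choose the numbering such that the carboxylic acid carbon is C-1 by definition.
This places the triple bond between C-8 and C-9.
Putting it together: dec-8-ynoic acid.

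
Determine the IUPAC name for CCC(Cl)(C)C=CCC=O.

5-chloro-5-methylhept-3-enal

The longest chain bearing the –CHO group and the multiple bond is 7 carbons long (heptane).
An aldehyde (terminal –CHO) is the principal characteristic group, giving the suffix -al.
There is one C=C double bond, indicated by the ending -ene.
Choose the numbering such that the aldehyde carbon is C-1 by definition.
This places the double bond between C-3 and C-4; a chloro group at C-5; a methyl group at C-5.
Prefixes are listed alphabetically: chloro, methyl.
Assembling the pieces gives 5-chloro-5-methylhept-3-enal.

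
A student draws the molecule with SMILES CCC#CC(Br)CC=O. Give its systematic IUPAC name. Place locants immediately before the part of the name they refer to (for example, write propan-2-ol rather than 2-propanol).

3-bromohept-4-ynal

Counting along the main chain through the –CHO group and the multiple bond gives 7 carbons: the parent is heptane.
The highest-priority functional group is an aldehyde (terminal –CHO), so the name ends in -al.
A C≡C triple bond in the chain gives the infix -yne-.
Number the chain so that the aldehyde carbon is C-1 by definition.
This places the triple bond between C-4 and C-5; a bromo group at C-3.
Assembling the pieces gives 3-bromohept-4-ynal.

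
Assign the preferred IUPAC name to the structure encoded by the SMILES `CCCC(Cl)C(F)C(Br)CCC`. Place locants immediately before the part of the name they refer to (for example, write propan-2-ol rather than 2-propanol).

The longest carbon chain is 9 atoms: the parent is nonane.
Choose the numbering such that the locant sets are identical either way, so the alphabetically earlier bromo substituent takes the lower locant (4 rather than 6).
With this numbering: a bromo group at C-4; a chloro group at C-6; a fluoro group at C-5.
Substituent prefixes are cited in alphabetical order (multiplying prefixes like di-/tri- are ignored for ordering).
The name is 4-bromo-6-chloro-5-fluorononane.

4-bromo-6-chloro-5-fluorononane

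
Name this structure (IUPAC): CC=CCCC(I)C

6-iodohept-2-ene

The longest chain bearing the multiple bond is 7 carbons long (heptane).
There is one C=C double bond, indicated by the ending -ene.
The numbering direction is chosen so that numbering from this end puts the double bond at C-2 rather than C-5.
With this numbering: the double bond between C-2 and C-3; an iodo group at C-6.
The name is 6-iodohept-2-ene.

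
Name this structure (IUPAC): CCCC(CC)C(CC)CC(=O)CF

The longest carbon chain that includes the carbonyl has 8 carbons, so the parent hydride is octane.
A ketone (C=O on an internal carbon) is the principal characteristic group, giving the suffix -one.
Choose the numbering such that numbering from this end puts the carbonyl group at C-2 rather than C-7.
That gives the carbonyl at C-2; ethyl groups at C-4 and C-5; a fluoro group at C-1.
Substituent prefixes are cited in alphabetical order (multiplying prefixes like di-/tri- are ignored for ordering).
Assembling the pieces gives 4,5-diethyl-1-fluorooctan-2-one.

4,5-diethyl-1-fluorooctan-2-one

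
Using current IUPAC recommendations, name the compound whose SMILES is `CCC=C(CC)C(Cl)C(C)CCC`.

5-chloro-4-ethyl-6-methylnon-3-ene

Counting along the main chain through the multiple bond gives 9 carbons: the parent is nonane.
The chain contains a C=C double bond, so the unsaturation ending is -ene.
The numbering direction is chosen so that numbering from this end puts the double bond at C-3 rather than C-6.
That gives the double bond between C-3 and C-4; a chloro group at C-5; an ethyl group at C-4; a methyl group at C-6.
Substituent prefixes are cited in alphabetical order (multiplying prefixes like di-/tri- are ignored for ordering).
Putting it together: 5-chloro-4-ethyl-6-methylnon-3-ene.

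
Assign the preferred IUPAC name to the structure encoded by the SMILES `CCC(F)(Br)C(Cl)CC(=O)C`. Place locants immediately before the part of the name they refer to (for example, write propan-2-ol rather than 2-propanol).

The longest carbon chain that includes the carbonyl has 7 carbons, so the parent hydride is heptane.
The principal characteristic group is a ketone (C=O on an internal carbon), named with the suffix -one.
Number the chain so that numbering from this end puts the carbonyl group at C-2 rather than C-6.
This places the carbonyl at C-2; a bromo group at C-5; a chloro group at C-4; a fluoro group at C-5.
Substituent prefixes are cited in alphabetical order (multiplying prefixes like di-/tri- are ignored for ordering).
Assembling the pieces gives 5-bromo-4-chloro-5-fluoroheptan-2-one.

5-bromo-4-chloro-5-fluoroheptan-2-one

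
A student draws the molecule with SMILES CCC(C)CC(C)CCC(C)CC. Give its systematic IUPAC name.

The parent chain contains 10 carbons (decane).
Number the chain so that the substituent locant set {3,5,8} is lower than {3,6,8} at the first point of difference.
With this numbering: methyl groups at C-3 and C-5 and C-8.
Assembling the pieces gives 3,5,8-trimethyldecane.

3,5,8-trimethyldecane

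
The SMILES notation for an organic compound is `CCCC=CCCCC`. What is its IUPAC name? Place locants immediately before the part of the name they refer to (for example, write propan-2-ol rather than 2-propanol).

non-4-ene

The longest chain bearing the multiple bond is 9 carbons long (nonane).
The chain contains a C=C double bond, so the unsaturation ending is -ene.
The numbering direction is chosen so that numbering from this end puts the double bond at C-4 rather than C-5.
This places the double bond between C-4 and C-5.
The name is non-4-ene.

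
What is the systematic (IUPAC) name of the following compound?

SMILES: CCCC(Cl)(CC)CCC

The parent chain contains 7 carbons (heptane).
Numbering from either end gives identical locants here.
With this numbering: a chloro group at C-4; an ethyl group at C-4.
The substituents are ordered alphabetically, ignoring any di-/tri- multipliers.
Assembling the pieces gives 4-chloro-4-ethylheptane.

4-chloro-4-ethylheptane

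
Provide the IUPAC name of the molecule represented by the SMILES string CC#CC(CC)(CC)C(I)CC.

4,4-diethyl-5-iodohept-2-yne

The longest carbon chain that includes the multiple bond has 7 carbons, so the parent hydride is heptane.
A C≡C triple bond in the chain gives the infix -yne-.
The numbering direction is chosen so that numbering from this end puts the triple bond at C-2 rather than C-5.
With this numbering: the triple bond between C-2 and C-3; two ethyl groups at C-4; an iodo group at C-5.
The substituents are ordered alphabetically, ignoring any di-/tri- multipliers.
Assembling the pieces gives 4,4-diethyl-5-iodohept-2-yne.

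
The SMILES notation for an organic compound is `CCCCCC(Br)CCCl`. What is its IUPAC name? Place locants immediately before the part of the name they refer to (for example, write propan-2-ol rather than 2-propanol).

3-bromo-1-chlorooctane

The longest carbon chain is 8 atoms: the parent is octane.
Number the chain so that the substituent locant set {1,3} is lower than {6,8} at the first point of difference.
That gives a bromo group at C-3; a chloro group at C-1.
Substituent prefixes are cited in alphabetical order (multiplying prefixes like di-/tri- are ignored for ordering).
The name is 3-bromo-1-chlorooctane.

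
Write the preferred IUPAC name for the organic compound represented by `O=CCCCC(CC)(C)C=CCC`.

The longest chain bearing the –CHO group and the multiple bond is 9 carbons long (nonane).
The principal characteristic group is an aldehyde (terminal –CHO), named with the suffix -al.
A C=C double bond in the chain gives the infix -ene-.
Number the chain so that the aldehyde carbon is C-1 by definition.
With this numbering: the double bond between C-6 and C-7; an ethyl group at C-5; a methyl group at C-5.
The substituents are ordered alphabetically, ignoring any di-/tri- multipliers.
Putting it together: 5-ethyl-5-methylnon-6-enal.

5-ethyl-5-methylnon-6-enal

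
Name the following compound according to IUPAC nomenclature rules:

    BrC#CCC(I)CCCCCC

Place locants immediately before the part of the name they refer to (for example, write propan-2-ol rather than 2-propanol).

The longest chain bearing the multiple bond is 10 carbons long (decane).
There is one C≡C triple bond, indicated by the ending -yne.
Choose the numbering such that numbering from this end puts the triple bond at C-1 rather than C-9.
With this numbering: the triple bond between C-1 and C-2; a bromo group at C-1; an iodo group at C-4.
Substituent prefixes are cited in alphabetical order (multiplying prefixes like di-/tri- are ignored for ordering).
Putting it together: 1-bromo-4-iododec-1-yne.

1-bromo-4-iododec-1-yne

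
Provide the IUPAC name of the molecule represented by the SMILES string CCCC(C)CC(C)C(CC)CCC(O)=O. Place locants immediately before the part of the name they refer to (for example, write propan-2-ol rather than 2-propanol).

4-ethyl-5,7-dimethyldecanoic acid

The longest carbon chain that includes the –COOH group has 10 carbons, so the parent hydride is decane.
The principal characteristic group is a carboxylic acid (terminal –COOH), named with the suffix -oic acid.
Number the chain so that the carboxylic acid carbon is C-1 by definition.
This places an ethyl group at C-4; methyl groups at C-5 and C-7.
Substituent prefixes are cited in alphabetical order (multiplying prefixes like di-/tri- are ignored for ordering).
The name is 4-ethyl-5,7-dimethyldecanoic acid.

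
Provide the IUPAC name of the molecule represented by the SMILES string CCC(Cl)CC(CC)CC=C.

6-chloro-4-ethyloct-1-ene

Counting along the main chain through the multiple bond gives 8 carbons: the parent is octane.
There is one C=C double bond, indicated by the ending -ene.
The numbering direction is chosen so that numbering from this end puts the double bond at C-1 rather than C-7.
This places the double bond between C-1 and C-2; a chloro group at C-6; an ethyl group at C-4.
Prefixes are listed alphabetically: chloro, ethyl.
Assembling the pieces gives 6-chloro-4-ethyloct-1-ene.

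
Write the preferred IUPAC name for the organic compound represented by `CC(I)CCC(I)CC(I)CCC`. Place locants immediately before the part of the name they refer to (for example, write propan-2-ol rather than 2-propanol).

The longest carbon chain is 10 atoms: the parent is decane.
Number the chain so that the substituent locant set {2,5,7} is lower than {4,6,9} at the first point of difference.
This places iodo groups at C-2 and C-5 and C-7.
The name is 2,5,7-triiododecane.

2,5,7-triiododecane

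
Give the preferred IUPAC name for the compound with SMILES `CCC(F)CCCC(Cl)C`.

2-chloro-6-fluorooctane

The parent chain contains 8 carbons (octane).
Number the chain so that the substituent locant set {2,6} is lower than {3,7} at the first point of difference.
This places a chloro group at C-2; a fluoro group at C-6.
The substituents are ordered alphabetically, ignoring any di-/tri- multipliers.
Putting it together: 2-chloro-6-fluorooctane.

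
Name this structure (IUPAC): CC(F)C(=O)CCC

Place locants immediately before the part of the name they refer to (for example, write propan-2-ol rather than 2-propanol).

Counting along the main chain through the carbonyl gives 6 carbons: the parent is hexane.
The principal characteristic group is a ketone (C=O on an internal carbon), named with the suffix -one.
Choose the numbering such that numbering from this end puts the carbonyl group at C-3 rather than C-4.
With this numbering: the carbonyl at C-3; a fluoro group at C-2.
Putting it together: 2-fluorohexan-3-one.

2-fluorohexan-3-one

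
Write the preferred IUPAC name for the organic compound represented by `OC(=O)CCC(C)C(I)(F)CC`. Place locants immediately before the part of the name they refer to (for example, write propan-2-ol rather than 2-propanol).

Counting along the main chain through the –COOH group gives 7 carbons: the parent is heptane.
The principal characteristic group is a carboxylic acid (terminal –COOH), named with the suffix -oic acid.
Choose the numbering such that the carboxylic acid carbon is C-1 by definition.
That gives a fluoro group at C-5; an iodo group at C-5; a methyl group at C-4.
Substituent prefixes are cited in alphabetical order (multiplying prefixes like di-/tri- are ignored for ordering).
Assembling the pieces gives 5-fluoro-5-iodo-4-methylheptanoic acid.

5-fluoro-5-iodo-4-methylheptanoic acid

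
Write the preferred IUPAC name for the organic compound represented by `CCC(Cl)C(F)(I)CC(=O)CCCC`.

The longest carbon chain that includes the carbonyl has 10 carbons, so the parent hydride is decane.
The highest-priority functional group is a ketone (C=O on an internal carbon), so the name ends in -one.
Choose the numbering such that numbering from this end puts the carbonyl group at C-5 rather than C-6.
This places the carbonyl at C-5; a chloro group at C-8; a fluoro group at C-7; an iodo group at C-7.
The substituents are ordered alphabetically, ignoring any di-/tri- multipliers.
The name is 8-chloro-7-fluoro-7-iododecan-5-one.

8-chloro-7-fluoro-7-iododecan-5-one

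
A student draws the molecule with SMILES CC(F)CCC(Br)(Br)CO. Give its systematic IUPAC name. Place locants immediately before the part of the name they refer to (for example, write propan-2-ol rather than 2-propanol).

2,2-dibromo-5-fluorohexan-1-ol

The longest chain bearing the –OH group is 6 carbons long (hexane).
An alcohol (–OH) is the principal characteristic group, giving the suffix -ol.
Choose the numbering such that numbering from this end puts the hydroxyl group at C-1 rather than C-6.
With this numbering: the hydroxyl at C-1; two bromo groups at C-2; a fluoro group at C-5.
The substituents are ordered alphabetically, ignoring any di-/tri- multipliers.
Assembling the pieces gives 2,2-dibromo-5-fluorohexan-1-ol.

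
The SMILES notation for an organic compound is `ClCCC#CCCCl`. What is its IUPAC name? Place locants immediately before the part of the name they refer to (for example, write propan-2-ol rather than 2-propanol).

1,6-dichlorohex-3-yne

Counting along the main chain through the multiple bond gives 6 carbons: the parent is hexane.
The chain contains a C≡C triple bond, so the unsaturation ending is -yne.
Numbering from either end gives identical locants here.
This places the triple bond between C-3 and C-4; chloro groups at C-1 and C-6.
The name is 1,6-dichlorohex-3-yne.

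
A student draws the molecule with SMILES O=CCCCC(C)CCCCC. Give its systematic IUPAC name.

The longest chain bearing the –CHO group is 10 carbons long (decane).
The highest-priority functional group is an aldehyde (terminal –CHO), so the name ends in -al.
The numbering direction is chosen so that the aldehyde carbon is C-1 by definition.
That gives a methyl group at C-5.
Putting it together: 5-methyldecanal.

5-methyldecanal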